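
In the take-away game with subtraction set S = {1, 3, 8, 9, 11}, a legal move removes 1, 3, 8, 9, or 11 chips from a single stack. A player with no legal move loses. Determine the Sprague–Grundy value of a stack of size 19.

G(0) = 0
G(1) = mex{0} = 1
G(2) = mex{1} = 0
G(3) = mex{0,0} = 1
G(4) = mex{1,1} = 0
G(5) = mex{0,0} = 1
G(6) = mex{1,1} = 0
G(7) = mex{0,0} = 1
G(8) = mex{1,1,0} = 2
G(9) = mex{2,0,1,0} = 3
G(10) = mex{3,1,0,1} = 2
G(11) = mex{2,2,1,0,0} = 3
G(12) = mex{3,3,0,1,1} = 2
G(13) = mex{2,2,1,0,0} = 3
G(14) = mex{3,3,0,1,1} = 2
G(15) = mex{2,2,1,0,0} = 3
G(16) = mex{3,3,2,1,1} = 0
G(17) = mex{0,2,3,2,0} = 1
G(18) = mex{1,3,2,3,1} = 0
G(19) = mex{0,0,3,2,2} = 1

1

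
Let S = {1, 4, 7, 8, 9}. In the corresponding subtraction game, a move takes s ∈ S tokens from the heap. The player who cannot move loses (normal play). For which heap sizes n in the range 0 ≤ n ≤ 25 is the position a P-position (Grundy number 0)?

n :  0  1  2  3  4  5  6  7  8  9 10 11 12 13 14 15 16 17 18 19 20 21 22 23 24 25
G :  0  1  0  1  2  0  1  2  3  2  3  4  5  3  4  0  1  0  1  2  0  1  2  3  2  3
P-positions are exactly the n with G(n) = 0.

0, 2, 5, 15, 17, 20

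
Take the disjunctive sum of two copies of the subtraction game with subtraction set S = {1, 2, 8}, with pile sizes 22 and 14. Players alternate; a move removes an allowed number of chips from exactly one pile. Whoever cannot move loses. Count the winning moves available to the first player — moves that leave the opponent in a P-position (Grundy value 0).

3

All piles use S = {1, 2, 8}:
G(0) = 0
G(1) = mex{0} = 1
G(2) = mex{1,0} = 2
G(3) = mex{2,1} = 0
G(4) = mex{0,2} = 1
G(5) = mex{1,0} = 2
G(6) = mex{2,1} = 0
G(7) = mex{0,2} = 1
G(8) = mex{1,0,0} = 2
G(9) = mex{2,1,1} = 0
G(10) = mex{0,2,2} = 1
G(11) = mex{1,0,0} = 2
G(12) = mex{2,1,1} = 0
G(13) = mex{0,2,2} = 1
G(14) = mex{1,0,0} = 2
G(15) = mex{2,1,1} = 0
G(16) = mex{0,2,2} = 1
G(17) = mex{1,0,0} = 2
G(18) = mex{2,1,1} = 0
G(19) = mex{0,2,2} = 1
G(20) = mex{1,0,0} = 2
G(21) = mex{2,1,1} = 0
G(22) = mex{0,2,2} = 1
Pile A: G(22) = 1.
Pile B: G(14) = 2.
Combined Grundy value = 1 ⊕ 2 = 3.
A winning move leaves total XOR = 0, i.e. changes one component's Grundy value g to g ⊕ X where X is the current total.
Pile A: need g' = 1⊕3 = 2. Options: 22−1→G=0, 22−2→G=2, 22−8→G=2. Hits: 2.
Pile B: need g' = 2⊕3 = 1. Options: 14−1→G=1, 14−2→G=0, 14−8→G=0. Hits: 1.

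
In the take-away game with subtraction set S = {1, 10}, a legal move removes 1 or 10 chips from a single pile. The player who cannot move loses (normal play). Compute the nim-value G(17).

0

n :  0  1  2  3  4  5  6  7  8  9 10 11 12 13 14 15 16 17
G :  0  1  0  1  0  1  0  1  0  1  2  0  1  0  1  0  1  0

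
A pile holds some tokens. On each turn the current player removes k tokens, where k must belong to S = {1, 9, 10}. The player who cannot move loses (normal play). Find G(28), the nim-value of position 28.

n :  0  1  2  3  4  5  6  7  8  9 10 11 12 13 14 15 16 17 18 19 20 21 22 23 24 25 26 27 28
G :  0  1  0  1  0  1  0  1  0  1  2  3  2  3  2  3  2  3  2  0  1  0  1  0  1  0  1  0  1

1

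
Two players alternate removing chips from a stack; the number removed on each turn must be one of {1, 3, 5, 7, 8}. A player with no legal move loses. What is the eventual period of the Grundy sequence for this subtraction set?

G(0) = 0
G(1) = mex{0} = 1
G(2) = mex{1} = 0
G(3) = mex{0,0} = 1
G(4) = mex{1,1} = 0
G(5) = mex{0,0,0} = 1
G(6) = mex{1,1,1} = 0
G(7) = mex{0,0,0,0} = 1
G(8) = mex{1,1,1,1,0} = 2
G(9) = mex{2,0,0,0,1} = 3
G(10) = mex{3,1,1,1,0} = 2
G(11) = mex{2,2,0,0,1} = 3
G(12) = mex{3,3,1,1,0} = 2
G(13) = mex{2,2,2,0,1} = 3
G(14) = mex{3,3,3,1,0} = 2
G(15) = mex{2,2,2,2,1} = 0
G(16) = mex{0,3,3,3,2} = 1
G(17) = mex{1,2,2,2,3} = 0
G(18) = mex{0,0,3,3,2} = 1
G(19) = mex{1,1,2,2,3} = 0
G(20) = mex{0,0,0,3,2} = 1
G(21) = mex{1,1,1,2,3} = 0
G(22) = mex{0,0,0,0,2} = 1
G(23) = mex{1,1,1,1,0} = 2
G(24) = mex{2,0,0,0,1} = 3
G(25) = mex{3,1,1,1,0} = 2
G(26) = mex{2,2,0,0,1} = 3
G(27) = mex{3,3,1,1,0} = 2
G(28) = mex{2,2,2,0,1} = 3
G(29) = mex{3,3,3,1,0} = 2
G(30) = mex{2,2,2,2,1} = 0
G(31) = mex{0,3,3,3,2} = 1
G(n+15) = G(n) holds for n = 0,…,7 (a full window of length max(S) = 8), so the sequence is purely periodic with period 15.

15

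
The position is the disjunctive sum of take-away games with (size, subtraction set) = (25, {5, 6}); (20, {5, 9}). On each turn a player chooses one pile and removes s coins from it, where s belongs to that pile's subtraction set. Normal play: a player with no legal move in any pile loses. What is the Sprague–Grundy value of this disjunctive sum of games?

Pile A, S = {5, 6}:
G(0) = 0
G(1) = mex{} = 0
G(2) = mex{} = 0
G(3) = mex{} = 0
G(4) = mex{} = 0
G(5) = mex{0} = 1
G(6) = mex{0,0} = 1
G(7) = mex{0,0} = 1
G(8) = mex{0,0} = 1
G(9) = mex{0,0} = 1
G(10) = mex{1,0} = 2
G(11) = mex{1,1} = 0
G(12) = mex{1,1} = 0
G(13) = mex{1,1} = 0
G(14) = mex{1,1} = 0
G(15) = mex{2,1} = 0
G(16) = mex{0,2} = 1
G(17) = mex{0,0} = 1
G(18) = mex{0,0} = 1
G(19) = mex{0,0} = 1
G(20) = mex{0,0} = 1
G(21) = mex{1,0} = 2
G(22) = mex{1,1} = 0
G(23) = mex{1,1} = 0
G(24) = mex{1,1} = 0
G(25) = mex{1,1} = 0
G_A(25) = 0.
Pile B, S = {5, 9}:
n :  0  1  2  3  4  5  6  7  8  9 10 11 12 13 14 15 16 17 18 19 20
G :  0  0  0  0  0  1  1  1  1  1  2  2  2  2  0  0  0  0  0  1  1
G_B(20) = 1.
Combined Grundy value = 0 ⊕ 1 = 1.

1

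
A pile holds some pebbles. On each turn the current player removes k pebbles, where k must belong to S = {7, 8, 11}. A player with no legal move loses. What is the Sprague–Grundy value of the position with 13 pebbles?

n :  0  1  2  3  4  5  6  7  8  9 10 11 12 13
G :  0  0  0  0  0  0  0  1  1  1  1  1  1  1

1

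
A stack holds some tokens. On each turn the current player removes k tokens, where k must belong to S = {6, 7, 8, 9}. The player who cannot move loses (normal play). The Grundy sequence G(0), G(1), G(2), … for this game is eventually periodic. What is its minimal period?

G(0) = 0
G(1) = mex{} = 0
G(2) = mex{} = 0
G(3) = mex{} = 0
G(4) = mex{} = 0
G(5) = mex{} = 0
G(6) = mex{0} = 1
G(7) = mex{0,0} = 1
G(8) = mex{0,0,0} = 1
G(9) = mex{0,0,0,0} = 1
G(10) = mex{0,0,0,0} = 1
G(11) = mex{0,0,0,0} = 1
G(12) = mex{1,0,0,0} = 2
G(13) = mex{1,1,0,0} = 2
G(14) = mex{1,1,1,0} = 2
G(15) = mex{1,1,1,1} = 0
G(16) = mex{1,1,1,1} = 0
G(17) = mex{1,1,1,1} = 0
G(18) = mex{2,1,1,1} = 0
G(19) = mex{2,2,1,1} = 0
G(20) = mex{2,2,2,1} = 0
G(21) = mex{0,2,2,2} = 1
G(22) = mex{0,0,2,2} = 1
G(23) = mex{0,0,0,2} = 1
G(24) = mex{0,0,0,0} = 1
G(25) = mex{0,0,0,0} = 1
G(26) = mex{0,0,0,0} = 1
G(27) = mex{1,0,0,0} = 2
G(28) = mex{1,1,0,0} = 2
G(29) = mex{1,1,1,0} = 2
G(30) = mex{1,1,1,1} = 0
G(31) = mex{1,1,1,1} = 0
G(n+15) = G(n) holds for n = 0,…,8 (a full window of length max(S) = 9), so the sequence is purely periodic with period 15.

15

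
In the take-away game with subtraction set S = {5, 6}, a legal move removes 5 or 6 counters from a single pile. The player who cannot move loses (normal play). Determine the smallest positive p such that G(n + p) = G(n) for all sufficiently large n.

11

G(0) = 0
G(1) = mex{} = 0
G(2) = mex{} = 0
G(3) = mex{} = 0
G(4) = mex{} = 0
G(5) = mex{0} = 1
G(6) = mex{0,0} = 1
G(7) = mex{0,0} = 1
G(8) = mex{0,0} = 1
G(9) = mex{0,0} = 1
G(10) = mex{1,0} = 2
G(11) = mex{1,1} = 0
G(12) = mex{1,1} = 0
G(13) = mex{1,1} = 0
G(14) = mex{1,1} = 0
G(15) = mex{2,1} = 0
G(16) = mex{0,2} = 1
G(17) = mex{0,0} = 1
G(18) = mex{0,0} = 1
G(19) = mex{0,0} = 1
G(20) = mex{0,0} = 1
G(21) = mex{1,0} = 2
G(22) = mex{1,1} = 0
G(23) = mex{1,1} = 0
G(n+11) = G(n) holds for n = 0,…,5 (a full window of length max(S) = 6), so the sequence is purely periodic with period 11.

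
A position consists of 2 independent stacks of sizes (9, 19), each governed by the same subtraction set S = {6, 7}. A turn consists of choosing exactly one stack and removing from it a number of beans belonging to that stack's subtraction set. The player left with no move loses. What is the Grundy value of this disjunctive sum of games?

0

All stacks use S = {6, 7}:
n :  0  1  2  3  4  5  6  7  8  9 10 11 12 13 14 15 16 17 18 19
G :  0  0  0  0  0  0  1  1  1  1  1  1  2  0  0  0  0  0  0  1
Stack A: G(9) = 1.
Stack B: G(19) = 1.
Combined Grundy value = 1 ⊕ 1 = 0.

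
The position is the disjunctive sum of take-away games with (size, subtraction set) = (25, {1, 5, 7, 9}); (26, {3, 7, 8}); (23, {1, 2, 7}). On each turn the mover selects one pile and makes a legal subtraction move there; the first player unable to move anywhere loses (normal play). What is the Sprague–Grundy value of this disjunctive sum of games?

3

Pile A, S = {1, 5, 7, 9}:
G(0) = 0
G(1) = mex{0} = 1
G(2) = mex{1} = 0
G(3) = mex{0} = 1
G(4) = mex{1} = 0
G(5) = mex{0,0} = 1
G(6) = mex{1,1} = 0
G(7) = mex{0,0,0} = 1
G(8) = mex{1,1,1} = 0
G(9) = mex{0,0,0,0} = 1
G(10) = mex{1,1,1,1} = 0
G(11) = mex{0,0,0,0} = 1
G(12) = mex{1,1,1,1} = 0
G(13) = mex{0,0,0,0} = 1
G(14) = mex{1,1,1,1} = 0
G(15) = mex{0,0,0,0} = 1
G(16) = mex{1,1,1,1} = 0
G(17) = mex{0,0,0,0} = 1
G(18) = mex{1,1,1,1} = 0
G(19) = mex{0,0,0,0} = 1
G(20) = mex{1,1,1,1} = 0
G(21) = mex{0,0,0,0} = 1
G(22) = mex{1,1,1,1} = 0
G(23) = mex{0,0,0,0} = 1
G(24) = mex{1,1,1,1} = 0
G(25) = mex{0,0,0,0} = 1
G_A(25) = 1.
Pile B, S = {3, 7, 8}:
n :  0  1  2  3  4  5  6  7  8  9 10 11 12 13 14 15 16 17 18 19 20 21 22 23 24 25 26
G :  0  0  0  1  1  1  0  2  2  1  3  0  0  2  1  1  0  0  2  1  1  0  0  2  1  1  0
G_B(26) = 0.
Pile C, S = {1, 2, 7}:
n :  0  1  2  3  4  5  6  7  8  9 10 11 12 13 14 15 16 17 18 19 20 21 22 23
G :  0  1  2  0  1  2  0  1  2  0  1  2  0  1  2  0  1  2  0  1  2  0  1  2
G_C(23) = 2.
Combined Grundy value = 1 ⊕ 0 ⊕ 2 = 3.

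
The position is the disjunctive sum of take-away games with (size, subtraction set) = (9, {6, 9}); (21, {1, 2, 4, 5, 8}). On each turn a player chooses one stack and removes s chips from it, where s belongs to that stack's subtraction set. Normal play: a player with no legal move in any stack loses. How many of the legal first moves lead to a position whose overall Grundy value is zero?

Stack A, S = {6, 9}:
G(0) = 0
G(1) = mex{} = 0
G(2) = mex{} = 0
G(3) = mex{} = 0
G(4) = mex{} = 0
G(5) = mex{} = 0
G(6) = mex{0} = 1
G(7) = mex{0} = 1
G(8) = mex{0} = 1
G(9) = mex{0,0} = 1
G_A(9) = 1.
Stack B, S = {1, 2, 4, 5, 8}:
n :  0  1  2  3  4  5  6  7  8  9 10 11 12 13 14 15 16 17 18 19 20 21
G :  0  1  2  0  1  2  0  1  2  0  1  2  0  1  2  0  1  2  0  1  2  0
G_B(21) = 0.
Combined Grundy value = 1 ⊕ 0 = 1.
A winning move leaves total XOR = 0, i.e. changes one component's Grundy value g to g ⊕ X where X is the current total.
Stack A: need g' = 1⊕1 = 0. Options: 9−6→G=0, 9−9→G=0. Hits: 2.
Stack B: need g' = 0⊕1 = 1. Options: 21−1→G=2, 21−2→G=1, 21−4→G=2, 21−5→G=1, 21−8→G=1. Hits: 3.

5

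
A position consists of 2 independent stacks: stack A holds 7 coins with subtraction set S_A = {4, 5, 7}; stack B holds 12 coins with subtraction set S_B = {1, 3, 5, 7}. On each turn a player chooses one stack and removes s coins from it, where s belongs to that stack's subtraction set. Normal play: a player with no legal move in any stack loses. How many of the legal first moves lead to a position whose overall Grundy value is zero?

7

Stack A, S = {4, 5, 7}:
G(0) = 0
G(1) = mex{} = 0
G(2) = mex{} = 0
G(3) = mex{} = 0
G(4) = mex{0} = 1
G(5) = mex{0,0} = 1
G(6) = mex{0,0} = 1
G(7) = mex{0,0,0} = 1
G_A(7) = 1.
Stack B, S = {1, 3, 5, 7}:
n :  0  1  2  3  4  5  6  7  8  9 10 11 12
G :  0  1  0  1  0  1  0  1  0  1  0  1  0
G_B(12) = 0.
Combined Grundy value = 1 ⊕ 0 = 1.
A winning move leaves total XOR = 0, i.e. changes one component's Grundy value g to g ⊕ X where X is the current total.
Stack A: need g' = 1⊕1 = 0. Options: 7−4→G=0, 7−5→G=0, 7−7→G=0. Hits: 3.
Stack B: need g' = 0⊕1 = 1. Options: 12−1→G=1, 12−3→G=1, 12−5→G=1, 12−7→G=1. Hits: 4.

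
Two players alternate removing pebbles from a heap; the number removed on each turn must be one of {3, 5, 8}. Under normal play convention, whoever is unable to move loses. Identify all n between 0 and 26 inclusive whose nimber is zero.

n :  0  1  2  3  4  5  6  7  8  9 10 11 12 13 14 15 16 17 18 19 20 21 22 23 24 25 26
G :  0  0  0  1  1  1  2  2  2  3  3  0  0  0  1  1  1  2  2  2  3  3  0  0  0  1  1
P-positions are exactly the n with G(n) = 0.

0, 1, 2, 11, 12, 13, 22, 23, 24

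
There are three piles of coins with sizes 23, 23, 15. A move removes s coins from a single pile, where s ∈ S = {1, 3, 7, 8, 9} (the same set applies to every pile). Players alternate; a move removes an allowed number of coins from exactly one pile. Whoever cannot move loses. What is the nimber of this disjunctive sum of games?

3

All piles use S = {1, 3, 7, 8, 9}:
G(0) = 0
G(1) = mex{0} = 1
G(2) = mex{1} = 0
G(3) = mex{0,0} = 1
G(4) = mex{1,1} = 0
G(5) = mex{0,0} = 1
G(6) = mex{1,1} = 0
G(7) = mex{0,0,0} = 1
G(8) = mex{1,1,1,0} = 2
G(9) = mex{2,0,0,1,0} = 3
G(10) = mex{3,1,1,0,1} = 2
G(11) = mex{2,2,0,1,0} = 3
G(12) = mex{3,3,1,0,1} = 2
G(13) = mex{2,2,0,1,0} = 3
G(14) = mex{3,3,1,0,1} = 2
G(15) = mex{2,2,2,1,0} = 3
G(16) = mex{3,3,3,2,1} = 0
G(17) = mex{0,2,2,3,2} = 1
G(18) = mex{1,3,3,2,3} = 0
G(19) = mex{0,0,2,3,2} = 1
G(20) = mex{1,1,3,2,3} = 0
G(21) = mex{0,0,2,3,2} = 1
G(22) = mex{1,1,3,2,3} = 0
G(23) = mex{0,0,0,3,2} = 1
Pile A: G(23) = 1.
Pile B: G(23) = 1.
Pile C: G(15) = 3.
Combined Grundy value = 1 ⊕ 1 ⊕ 3 = 3.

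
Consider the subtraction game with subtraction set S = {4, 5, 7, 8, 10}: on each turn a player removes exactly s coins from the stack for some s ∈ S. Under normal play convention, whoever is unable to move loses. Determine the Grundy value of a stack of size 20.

1

n :  0  1  2  3  4  5  6  7  8  9 10 11 12 13 14 15 16 17 18 19 20
G :  0  0  0  0  1  1  1  1  2  2  2  2  3  3  0  0  0  0  1  1  1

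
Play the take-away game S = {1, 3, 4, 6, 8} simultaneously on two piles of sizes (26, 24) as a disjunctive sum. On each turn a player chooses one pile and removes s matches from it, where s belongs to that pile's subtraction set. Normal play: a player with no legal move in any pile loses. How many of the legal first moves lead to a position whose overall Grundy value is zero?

1

All piles use S = {1, 3, 4, 6, 8}:
G(0) = 0
G(1) = mex{0} = 1
G(2) = mex{1} = 0
G(3) = mex{0,0} = 1
G(4) = mex{1,1,0} = 2
G(5) = mex{2,0,1} = 3
G(6) = mex{3,1,0,0} = 2
G(7) = mex{2,2,1,1} = 0
G(8) = mex{0,3,2,0,0} = 1
G(9) = mex{1,2,3,1,1} = 0
G(10) = mex{0,0,2,2,0} = 1
G(11) = mex{1,1,0,3,1} = 2
G(12) = mex{2,0,1,2,2} = 3
G(13) = mex{3,1,0,0,3} = 2
G(14) = mex{2,2,1,1,2} = 0
G(15) = mex{0,3,2,0,0} = 1
G(16) = mex{1,2,3,1,1} = 0
G(17) = mex{0,0,2,2,0} = 1
G(18) = mex{1,1,0,3,1} = 2
G(19) = mex{2,0,1,2,2} = 3
G(20) = mex{3,1,0,0,3} = 2
G(21) = mex{2,2,1,1,2} = 0
G(22) = mex{0,3,2,0,0} = 1
G(23) = mex{1,2,3,1,1} = 0
G(24) = mex{0,0,2,2,0} = 1
G(25) = mex{1,1,0,3,1} = 2
G(26) = mex{2,0,1,2,2} = 3
Pile A: G(26) = 3.
Pile B: G(24) = 1.
Combined Grundy value = 3 ⊕ 1 = 2.
A winning move leaves total XOR = 0, i.e. changes one component's Grundy value g to g ⊕ X where X is the current total.
Pile A: need g' = 3⊕2 = 1. Options: 26−1→G=2, 26−3→G=0, 26−4→G=1, 26−6→G=2, 26−8→G=2. Hits: 1.
Pile B: need g' = 1⊕2 = 3. Options: 24−1→G=0, 24−3→G=0, 24−4→G=2, 24−6→G=2, 24−8→G=0. Hits: 0.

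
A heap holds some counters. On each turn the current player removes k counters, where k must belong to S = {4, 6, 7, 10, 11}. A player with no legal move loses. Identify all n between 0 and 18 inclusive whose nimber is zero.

0, 1, 2, 3, 15, 16, 17, 18

G(0) = 0
G(1) = mex{} = 0
G(2) = mex{} = 0
G(3) = mex{} = 0
G(4) = mex{0} = 1
G(5) = mex{0} = 1
G(6) = mex{0,0} = 1
G(7) = mex{0,0,0} = 1
G(8) = mex{1,0,0} = 2
G(9) = mex{1,0,0} = 2
G(10) = mex{1,1,0,0} = 2
G(11) = mex{1,1,1,0,0} = 2
G(12) = mex{2,1,1,0,0} = 3
G(13) = mex{2,1,1,0,0} = 3
G(14) = mex{2,2,1,1,0} = 3
G(15) = mex{2,2,2,1,1} = 0
G(16) = mex{3,2,2,1,1} = 0
G(17) = mex{3,2,2,1,1} = 0
G(18) = mex{3,3,2,2,1} = 0
P-positions are exactly the n with G(n) = 0.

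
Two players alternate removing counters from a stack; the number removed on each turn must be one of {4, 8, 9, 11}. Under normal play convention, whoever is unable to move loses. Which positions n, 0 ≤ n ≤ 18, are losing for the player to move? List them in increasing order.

n :  0  1  2  3  4  5  6  7  8  9 10 11 12 13 14 15 16 17 18
G :  0  0  0  0  1  1  1  1  2  2  2  2  3  3  3  0  0  0  0
P-positions are exactly the n with G(n) = 0.

0, 1, 2, 3, 15, 16, 17, 18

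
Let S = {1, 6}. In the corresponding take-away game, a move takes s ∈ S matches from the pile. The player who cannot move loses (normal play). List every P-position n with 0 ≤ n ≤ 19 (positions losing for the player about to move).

0, 2, 4, 7, 9, 11, 14, 16, 18

n :  0  1  2  3  4  5  6  7  8  9 10 11 12 13 14 15 16 17 18 19
G :  0  1  0  1  0  1  2  0  1  0  1  0  1  2  0  1  0  1  0  1
P-positions are exactly the n with G(n) = 0.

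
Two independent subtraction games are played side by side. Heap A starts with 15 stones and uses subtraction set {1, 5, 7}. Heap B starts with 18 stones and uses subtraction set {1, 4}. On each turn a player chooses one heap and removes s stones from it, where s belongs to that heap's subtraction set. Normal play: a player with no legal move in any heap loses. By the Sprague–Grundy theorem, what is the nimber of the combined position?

Heap A, S = {1, 5, 7}:
n :  0  1  2  3  4  5  6  7  8  9 10 11 12 13 14 15
G :  0  1  0  1  0  1  0  1  0  1  0  1  0  1  0  1
G_A(15) = 1.
Heap B, S = {1, 4}:
n :  0  1  2  3  4  5  6  7  8  9 10 11 12 13 14 15 16 17 18
G :  0  1  0  1  2  0  1  0  1  2  0  1  0  1  2  0  1  0  1
G_B(18) = 1.
Combined Grundy value = 1 ⊕ 1 = 0.

0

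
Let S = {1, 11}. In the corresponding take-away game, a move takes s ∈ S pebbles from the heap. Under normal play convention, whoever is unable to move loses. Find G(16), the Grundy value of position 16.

0

G(0) = 0
G(1) = mex{0} = 1
G(2) = mex{1} = 0
G(3) = mex{0} = 1
G(4) = mex{1} = 0
G(5) = mex{0} = 1
G(6) = mex{1} = 0
G(7) = mex{0} = 1
G(8) = mex{1} = 0
G(9) = mex{0} = 1
G(10) = mex{1} = 0
G(11) = mex{0,0} = 1
G(12) = mex{1,1} = 0
G(13) = mex{0,0} = 1
G(14) = mex{1,1} = 0
G(15) = mex{0,0} = 1
G(16) = mex{1,1} = 0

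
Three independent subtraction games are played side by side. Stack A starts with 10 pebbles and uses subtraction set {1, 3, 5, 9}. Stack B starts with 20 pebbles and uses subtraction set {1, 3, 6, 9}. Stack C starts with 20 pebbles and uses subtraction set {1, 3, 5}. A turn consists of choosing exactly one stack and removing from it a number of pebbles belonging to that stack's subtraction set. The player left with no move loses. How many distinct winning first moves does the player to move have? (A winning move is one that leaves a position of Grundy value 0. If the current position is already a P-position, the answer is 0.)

1

Stack A, S = {1, 3, 5, 9}:
n :  0  1  2  3  4  5  6  7  8  9 10
G :  0  1  0  1  0  1  0  1  0  1  0
G_A(10) = 0.
Stack B, S = {1, 3, 6, 9}:
n :  0  1  2  3  4  5  6  7  8  9 10 11 12 13 14 15 16 17 18 19 20
G :  0  1  0  1  0  1  2  3  2  3  2  3  0  1  0  1  0  1  2  3  2
G_B(20) = 2.
Stack C, S = {1, 3, 5}:
G(0) = 0
G(1) = mex{0} = 1
G(2) = mex{1} = 0
G(3) = mex{0,0} = 1
G(4) = mex{1,1} = 0
G(5) = mex{0,0,0} = 1
G(6) = mex{1,1,1} = 0
G(7) = mex{0,0,0} = 1
G(8) = mex{1,1,1} = 0
G(9) = mex{0,0,0} = 1
G(10) = mex{1,1,1} = 0
G(11) = mex{0,0,0} = 1
G(12) = mex{1,1,1} = 0
G(13) = mex{0,0,0} = 1
G(14) = mex{1,1,1} = 0
G(15) = mex{0,0,0} = 1
G(16) = mex{1,1,1} = 0
G(17) = mex{0,0,0} = 1
G(18) = mex{1,1,1} = 0
G(19) = mex{0,0,0} = 1
G(20) = mex{1,1,1} = 0
G_C(20) = 0.
Combined Grundy value = 0 ⊕ 2 ⊕ 0 = 2.
A winning move leaves total XOR = 0, i.e. changes one component's Grundy value g to g ⊕ X where X is the current total.
Stack A: need g' = 0⊕2 = 2. Options: 10−1→G=1, 10−3→G=1, 10−5→G=1, 10−9→G=1. Hits: 0.
Stack B: need g' = 2⊕2 = 0. Options: 20−1→G=3, 20−3→G=1, 20−6→G=0, 20−9→G=3. Hits: 1.
Stack C: need g' = 0⊕2 = 2. Options: 20−1→G=1, 20−3→G=1, 20−5→G=1. Hits: 0.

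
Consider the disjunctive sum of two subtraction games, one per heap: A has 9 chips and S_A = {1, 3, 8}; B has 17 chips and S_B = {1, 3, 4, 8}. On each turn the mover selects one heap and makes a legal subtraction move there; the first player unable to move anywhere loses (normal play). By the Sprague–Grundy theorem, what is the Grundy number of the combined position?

2

Heap A, S = {1, 3, 8}:
G(0) = 0
G(1) = mex{0} = 1
G(2) = mex{1} = 0
G(3) = mex{0,0} = 1
G(4) = mex{1,1} = 0
G(5) = mex{0,0} = 1
G(6) = mex{1,1} = 0
G(7) = mex{0,0} = 1
G(8) = mex{1,1,0} = 2
G(9) = mex{2,0,1} = 3
G_A(9) = 3.
Heap B, S = {1, 3, 4, 8}:
n :  0  1  2  3  4  5  6  7  8  9 10 11 12 13 14 15 16 17
G :  0  1  0  1  2  3  2  0  1  0  1  2  3  2  0  1  0  1
G_B(17) = 1.
Combined Grundy value = 3 ⊕ 1 = 2.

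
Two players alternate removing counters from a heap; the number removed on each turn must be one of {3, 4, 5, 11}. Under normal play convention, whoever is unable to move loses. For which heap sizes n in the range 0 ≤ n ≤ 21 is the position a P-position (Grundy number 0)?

G(0) = 0
G(1) = mex{} = 0
G(2) = mex{} = 0
G(3) = mex{0} = 1
G(4) = mex{0,0} = 1
G(5) = mex{0,0,0} = 1
G(6) = mex{1,0,0} = 2
G(7) = mex{1,1,0} = 2
G(8) = mex{1,1,1} = 0
G(9) = mex{2,1,1} = 0
G(10) = mex{2,2,1} = 0
G(11) = mex{0,2,2,0} = 1
G(12) = mex{0,0,2,0} = 1
G(13) = mex{0,0,0,0} = 1
G(14) = mex{1,0,0,1} = 2
G(15) = mex{1,1,0,1} = 2
G(16) = mex{1,1,1,1} = 0
G(17) = mex{2,1,1,2} = 0
G(18) = mex{2,2,1,2} = 0
G(19) = mex{0,2,2,0} = 1
G(20) = mex{0,0,2,0} = 1
G(21) = mex{0,0,0,0} = 1
P-positions are exactly the n with G(n) = 0.

0, 1, 2, 8, 9, 10, 16, 17, 18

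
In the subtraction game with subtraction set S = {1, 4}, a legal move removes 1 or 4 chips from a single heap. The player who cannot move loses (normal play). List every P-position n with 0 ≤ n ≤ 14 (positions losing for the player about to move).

0, 2, 5, 7, 10, 12

G(0) = 0
G(1) = mex{0} = 1
G(2) = mex{1} = 0
G(3) = mex{0} = 1
G(4) = mex{1,0} = 2
G(5) = mex{2,1} = 0
G(6) = mex{0,0} = 1
G(7) = mex{1,1} = 0
G(8) = mex{0,2} = 1
G(9) = mex{1,0} = 2
G(10) = mex{2,1} = 0
G(11) = mex{0,0} = 1
G(12) = mex{1,1} = 0
G(13) = mex{0,2} = 1
G(14) = mex{1,0} = 2
P-positions are exactly the n with G(n) = 0.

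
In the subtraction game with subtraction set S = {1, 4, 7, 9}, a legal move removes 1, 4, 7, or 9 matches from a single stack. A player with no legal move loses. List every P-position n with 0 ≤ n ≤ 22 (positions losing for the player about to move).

n :  0  1  2  3  4  5  6  7  8  9 10 11 12 13 14 15 16 17 18 19 20 21 22
G :  0  1  0  1  2  0  1  2  0  1  0  1  2  0  1  2  0  1  0  1  2  0  1
P-positions are exactly the n with G(n) = 0.

0, 2, 5, 8, 10, 13, 16, 18, 21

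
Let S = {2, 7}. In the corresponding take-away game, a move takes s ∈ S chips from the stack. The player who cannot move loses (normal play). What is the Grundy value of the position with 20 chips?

1

G(0) = 0
G(1) = mex{} = 0
G(2) = mex{0} = 1
G(3) = mex{0} = 1
G(4) = mex{1} = 0
G(5) = mex{1} = 0
G(6) = mex{0} = 1
G(7) = mex{0,0} = 1
G(8) = mex{1,0} = 2
G(9) = mex{1,1} = 0
G(10) = mex{2,1} = 0
G(11) = mex{0,0} = 1
G(12) = mex{0,0} = 1
G(13) = mex{1,1} = 0
G(14) = mex{1,1} = 0
G(15) = mex{0,2} = 1
G(16) = mex{0,0} = 1
G(17) = mex{1,0} = 2
G(18) = mex{1,1} = 0
G(19) = mex{2,1} = 0
G(20) = mex{0,0} = 1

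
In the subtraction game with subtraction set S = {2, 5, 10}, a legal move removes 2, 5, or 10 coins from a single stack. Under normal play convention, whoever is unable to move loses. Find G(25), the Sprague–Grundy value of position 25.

1

n :  0  1  2  3  4  5  6  7  8  9 10 11 12 13 14 15 16 17 18 19 20 21 22 23 24 25
G :  0  0  1  1  0  2  1  0  0  1  1  2  2  3  3  0  0  1  1  0  2  1  0  0  1  1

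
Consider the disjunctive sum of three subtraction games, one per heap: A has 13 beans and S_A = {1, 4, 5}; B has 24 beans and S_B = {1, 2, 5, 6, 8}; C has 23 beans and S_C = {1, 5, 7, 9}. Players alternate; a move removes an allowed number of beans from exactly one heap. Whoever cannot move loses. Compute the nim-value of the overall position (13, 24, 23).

2

Heap A, S = {1, 4, 5}:
G(0) = 0
G(1) = mex{0} = 1
G(2) = mex{1} = 0
G(3) = mex{0} = 1
G(4) = mex{1,0} = 2
G(5) = mex{2,1,0} = 3
G(6) = mex{3,0,1} = 2
G(7) = mex{2,1,0} = 3
G(8) = mex{3,2,1} = 0
G(9) = mex{0,3,2} = 1
G(10) = mex{1,2,3} = 0
G(11) = mex{0,3,2} = 1
G(12) = mex{1,0,3} = 2
G(13) = mex{2,1,0} = 3
G_A(13) = 3.
Heap B, S = {1, 2, 5, 6, 8}:
n :  0  1  2  3  4  5  6  7  8  9 10 11 12 13 14 15 16 17 18 19 20 21 22 23 24
G :  0  1  2  0  1  2  3  0  1  2  0  1  2  3  0  1  2  0  1  2  3  0  1  2  0
G_B(24) = 0.
Heap C, S = {1, 5, 7, 9}:
G(0) = 0
G(1) = mex{0} = 1
G(2) = mex{1} = 0
G(3) = mex{0} = 1
G(4) = mex{1} = 0
G(5) = mex{0,0} = 1
G(6) = mex{1,1} = 0
G(7) = mex{0,0,0} = 1
G(8) = mex{1,1,1} = 0
G(9) = mex{0,0,0,0} = 1
G(10) = mex{1,1,1,1} = 0
G(11) = mex{0,0,0,0} = 1
G(12) = mex{1,1,1,1} = 0
G(13) = mex{0,0,0,0} = 1
G(14) = mex{1,1,1,1} = 0
G(15) = mex{0,0,0,0} = 1
G(16) = mex{1,1,1,1} = 0
G(17) = mex{0,0,0,0} = 1
G(18) = mex{1,1,1,1} = 0
G(19) = mex{0,0,0,0} = 1
G(20) = mex{1,1,1,1} = 0
G(21) = mex{0,0,0,0} = 1
G(22) = mex{1,1,1,1} = 0
G(23) = mex{0,0,0,0} = 1
G_C(23) = 1.
Combined Grundy value = 3 ⊕ 0 ⊕ 1 = 2.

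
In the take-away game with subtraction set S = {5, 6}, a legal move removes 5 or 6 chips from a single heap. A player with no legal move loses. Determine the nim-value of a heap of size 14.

n :  0  1  2  3  4  5  6  7  8  9 10 11 12 13 14
G :  0  0  0  0  0  1  1  1  1  1  2  0  0  0  0

0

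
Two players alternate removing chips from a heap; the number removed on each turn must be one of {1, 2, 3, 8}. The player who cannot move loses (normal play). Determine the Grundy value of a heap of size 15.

n :  0  1  2  3  4  5  6  7  8  9 10 11 12 13 14 15
G :  0  1  2  3  0  1  2  3  4  0  1  2  3  0  1  2

2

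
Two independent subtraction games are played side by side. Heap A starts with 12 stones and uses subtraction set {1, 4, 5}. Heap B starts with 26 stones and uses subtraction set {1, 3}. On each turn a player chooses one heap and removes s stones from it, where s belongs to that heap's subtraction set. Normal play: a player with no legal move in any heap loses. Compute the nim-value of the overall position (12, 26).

Heap A, S = {1, 4, 5}:
n :  0  1  2  3  4  5  6  7  8  9 10 11 12
G :  0  1  0  1  2  3  2  3  0  1  0  1  2
G_A(12) = 2.
Heap B, S = {1, 3}:
n :  0  1  2  3  4  5  6  7  8  9 10 11 12 13 14 15 16 17 18 19 20 21 22 23 24 25 26
G :  0  1  0  1  0  1  0  1  0  1  0  1  0  1  0  1  0  1  0  1  0  1  0  1  0  1  0
G_B(26) = 0.
Combined Grundy value = 2 ⊕ 0 = 2.

2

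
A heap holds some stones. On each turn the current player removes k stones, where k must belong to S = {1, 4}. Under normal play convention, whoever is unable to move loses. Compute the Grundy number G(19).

2

n :  0  1  2  3  4  5  6  7  8  9 10 11 12 13 14 15 16 17 18 19
G :  0  1  0  1  2  0  1  0  1  2  0  1  0  1  2  0  1  0  1  2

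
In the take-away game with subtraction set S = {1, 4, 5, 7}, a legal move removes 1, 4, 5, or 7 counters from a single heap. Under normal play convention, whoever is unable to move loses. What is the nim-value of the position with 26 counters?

0

n :  0  1  2  3  4  5  6  7  8  9 10 11 12 13 14 15 16 17 18 19 20 21 22 23 24 25 26
G :  0  1  0  1  2  3  2  3  0  1  0  1  2  3  2  3  0  1  0  1  2  3  2  3  0  1  0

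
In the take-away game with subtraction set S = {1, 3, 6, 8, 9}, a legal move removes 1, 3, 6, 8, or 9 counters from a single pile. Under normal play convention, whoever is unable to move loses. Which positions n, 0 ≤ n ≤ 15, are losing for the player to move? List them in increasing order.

0, 2, 4, 14

n :  0  1  2  3  4  5  6  7  8  9 10 11 12 13 14 15
G :  0  1  0  1  0  1  2  3  2  3  2  3  4  5  0  1
P-positions are exactly the n with G(n) = 0.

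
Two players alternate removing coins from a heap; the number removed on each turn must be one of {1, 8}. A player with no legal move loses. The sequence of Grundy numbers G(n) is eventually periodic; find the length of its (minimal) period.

n :  0  1  2  3  4  5  6  7  8  9 10 11 12 13 14 15 16 17 18 19
G :  0  1  0  1  0  1  0  1  2  0  1  0  1  0  1  0  1  2  0  1
G(n+9) = G(n) holds for n = 0,…,7 (a full window of length max(S) = 8), so the sequence is purely periodic with period 9.

9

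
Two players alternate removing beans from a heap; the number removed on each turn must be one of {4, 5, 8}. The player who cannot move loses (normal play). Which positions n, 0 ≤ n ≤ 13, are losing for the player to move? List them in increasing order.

0, 1, 2, 3, 12, 13

G(0) = 0
G(1) = mex{} = 0
G(2) = mex{} = 0
G(3) = mex{} = 0
G(4) = mex{0} = 1
G(5) = mex{0,0} = 1
G(6) = mex{0,0} = 1
G(7) = mex{0,0} = 1
G(8) = mex{1,0,0} = 2
G(9) = mex{1,1,0} = 2
G(10) = mex{1,1,0} = 2
G(11) = mex{1,1,0} = 2
G(12) = mex{2,1,1} = 0
G(13) = mex{2,2,1} = 0
P-positions are exactly the n with G(n) = 0.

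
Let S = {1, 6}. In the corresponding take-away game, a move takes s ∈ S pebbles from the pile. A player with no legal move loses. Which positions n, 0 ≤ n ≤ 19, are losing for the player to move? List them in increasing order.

0, 2, 4, 7, 9, 11, 14, 16, 18

n :  0  1  2  3  4  5  6  7  8  9 10 11 12 13 14 15 16 17 18 19
G :  0  1  0  1  0  1  2  0  1  0  1  0  1  2  0  1  0  1  0  1
P-positions are exactly the n with G(n) = 0.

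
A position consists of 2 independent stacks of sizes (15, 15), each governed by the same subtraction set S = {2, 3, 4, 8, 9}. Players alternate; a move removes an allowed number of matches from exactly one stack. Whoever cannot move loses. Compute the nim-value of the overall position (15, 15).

0

All stacks use S = {2, 3, 4, 8, 9}:
G(0) = 0
G(1) = mex{} = 0
G(2) = mex{0} = 1
G(3) = mex{0,0} = 1
G(4) = mex{1,0,0} = 2
G(5) = mex{1,1,0} = 2
G(6) = mex{2,1,1} = 0
G(7) = mex{2,2,1} = 0
G(8) = mex{0,2,2,0} = 1
G(9) = mex{0,0,2,0,0} = 1
G(10) = mex{1,0,0,1,0} = 2
G(11) = mex{1,1,0,1,1} = 2
G(12) = mex{2,1,1,2,1} = 0
G(13) = mex{2,2,1,2,2} = 0
G(14) = mex{0,2,2,0,2} = 1
G(15) = mex{0,0,2,0,0} = 1
Stack A: G(15) = 1.
Stack B: G(15) = 1.
Combined Grundy value = 1 ⊕ 1 = 0.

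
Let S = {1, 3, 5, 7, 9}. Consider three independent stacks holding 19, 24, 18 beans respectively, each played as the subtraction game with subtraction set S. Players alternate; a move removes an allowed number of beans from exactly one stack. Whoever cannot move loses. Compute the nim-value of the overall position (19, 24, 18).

All stacks use S = {1, 3, 5, 7, 9}:
G(0) = 0
G(1) = mex{0} = 1
G(2) = mex{1} = 0
G(3) = mex{0,0} = 1
G(4) = mex{1,1} = 0
G(5) = mex{0,0,0} = 1
G(6) = mex{1,1,1} = 0
G(7) = mex{0,0,0,0} = 1
G(8) = mex{1,1,1,1} = 0
G(9) = mex{0,0,0,0,0} = 1
G(10) = mex{1,1,1,1,1} = 0
G(11) = mex{0,0,0,0,0} = 1
G(12) = mex{1,1,1,1,1} = 0
G(13) = mex{0,0,0,0,0} = 1
G(14) = mex{1,1,1,1,1} = 0
G(15) = mex{0,0,0,0,0} = 1
G(16) = mex{1,1,1,1,1} = 0
G(17) = mex{0,0,0,0,0} = 1
G(18) = mex{1,1,1,1,1} = 0
G(19) = mex{0,0,0,0,0} = 1
G(20) = mex{1,1,1,1,1} = 0
G(21) = mex{0,0,0,0,0} = 1
G(22) = mex{1,1,1,1,1} = 0
G(23) = mex{0,0,0,0,0} = 1
G(24) = mex{1,1,1,1,1} = 0
Stack A: G(19) = 1.
Stack B: G(24) = 0.
Stack C: G(18) = 0.
Combined Grundy value = 1 ⊕ 0 ⊕ 0 = 1.

1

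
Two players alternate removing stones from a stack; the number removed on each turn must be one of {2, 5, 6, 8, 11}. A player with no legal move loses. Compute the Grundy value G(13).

0

n :  0  1  2  3  4  5  6  7  8  9 10 11 12 13
G :  0  0  1  1  0  2  1  3  2  2  3  3  2  0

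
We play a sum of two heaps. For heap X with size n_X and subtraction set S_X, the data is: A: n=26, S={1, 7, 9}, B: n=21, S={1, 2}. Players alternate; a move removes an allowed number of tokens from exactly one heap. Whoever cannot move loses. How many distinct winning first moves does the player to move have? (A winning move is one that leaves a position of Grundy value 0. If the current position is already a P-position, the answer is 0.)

0

Heap A, S = {1, 7, 9}:
n :  0  1  2  3  4  5  6  7  8  9 10 11 12 13 14 15 16 17 18 19 20 21 22 23 24 25 26
G :  0  1  0  1  0  1  0  1  0  1  0  1  0  1  0  1  0  1  0  1  0  1  0  1  0  1  0
G_A(26) = 0.
Heap B, S = {1, 2}:
n :  0  1  2  3  4  5  6  7  8  9 10 11 12 13 14 15 16 17 18 19 20 21
G :  0  1  2  0  1  2  0  1  2  0  1  2  0  1  2  0  1  2  0  1  2  0
G_B(21) = 0.
Combined Grundy value = 0 ⊕ 0 = 0.
A winning move leaves total XOR = 0, i.e. changes one component's Grundy value g to g ⊕ X where X is the current total.
Heap A: target g' = 0⊕0 = 0, but every legal move changes the Grundy value (mex property), so 0 moves.
Heap B: target g' = 0⊕0 = 0, but every legal move changes the Grundy value (mex property), so 0 moves.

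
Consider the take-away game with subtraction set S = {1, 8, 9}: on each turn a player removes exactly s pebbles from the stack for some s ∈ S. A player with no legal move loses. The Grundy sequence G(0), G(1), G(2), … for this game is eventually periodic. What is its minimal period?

n :  0  1  2  3  4  5  6  7  8  9 10 11 12 13 14 15 16 17 18 19 20 21 22 23 24 25 26 27 28 29 30 31 32 33
G :  0  1  0  1  0  1  0  1  2  3  2  3  2  3  2  3  0  1  0  1  0  1  0  1  2  3  2  3  2  3  2  3  0  1
G(n+16) = G(n) holds for n = 0,…,8 (a full window of length max(S) = 9), so the sequence is purely periodic with period 16.

16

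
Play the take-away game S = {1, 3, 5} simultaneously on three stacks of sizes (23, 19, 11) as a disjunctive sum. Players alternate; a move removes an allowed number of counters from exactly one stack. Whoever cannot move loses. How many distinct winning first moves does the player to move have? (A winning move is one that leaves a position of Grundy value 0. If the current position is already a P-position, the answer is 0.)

9

All stacks use S = {1, 3, 5}:
n :  0  1  2  3  4  5  6  7  8  9 10 11 12 13 14 15 16 17 18 19 20 21 22 23
G :  0  1  0  1  0  1  0  1  0  1  0  1  0  1  0  1  0  1  0  1  0  1  0  1
Stack A: G(23) = 1.
Stack B: G(19) = 1.
Stack C: G(11) = 1.
Combined Grundy value = 1 ⊕ 1 ⊕ 1 = 1.
A winning move leaves total XOR = 0, i.e. changes one component's Grundy value g to g ⊕ X where X is the current total.
Stack A: need g' = 1⊕1 = 0. Options: 23−1→G=0, 23−3→G=0, 23−5→G=0. Hits: 3.
Stack B: need g' = 1⊕1 = 0. Options: 19−1→G=0, 19−3→G=0, 19−5→G=0. Hits: 3.
Stack C: need g' = 1⊕1 = 0. Options: 11−1→G=0, 11−3→G=0, 11−5→G=0. Hits: 3.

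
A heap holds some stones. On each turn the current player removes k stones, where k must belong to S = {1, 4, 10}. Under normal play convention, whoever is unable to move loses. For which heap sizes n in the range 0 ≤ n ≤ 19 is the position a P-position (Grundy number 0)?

0, 2, 5, 7, 13, 16, 18

G(0) = 0
G(1) = mex{0} = 1
G(2) = mex{1} = 0
G(3) = mex{0} = 1
G(4) = mex{1,0} = 2
G(5) = mex{2,1} = 0
G(6) = mex{0,0} = 1
G(7) = mex{1,1} = 0
G(8) = mex{0,2} = 1
G(9) = mex{1,0} = 2
G(10) = mex{2,1,0} = 3
G(11) = mex{3,0,1} = 2
G(12) = mex{2,1,0} = 3
G(13) = mex{3,2,1} = 0
G(14) = mex{0,3,2} = 1
G(15) = mex{1,2,0} = 3
G(16) = mex{3,3,1} = 0
G(17) = mex{0,0,0} = 1
G(18) = mex{1,1,1} = 0
G(19) = mex{0,3,2} = 1
P-positions are exactly the n with G(n) = 0.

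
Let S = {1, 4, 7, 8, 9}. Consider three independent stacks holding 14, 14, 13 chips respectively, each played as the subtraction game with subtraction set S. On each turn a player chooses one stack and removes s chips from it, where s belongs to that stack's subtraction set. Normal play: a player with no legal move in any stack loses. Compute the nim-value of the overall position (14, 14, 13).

All stacks use S = {1, 4, 7, 8, 9}:
G(0) = 0
G(1) = mex{0} = 1
G(2) = mex{1} = 0
G(3) = mex{0} = 1
G(4) = mex{1,0} = 2
G(5) = mex{2,1} = 0
G(6) = mex{0,0} = 1
G(7) = mex{1,1,0} = 2
G(8) = mex{2,2,1,0} = 3
G(9) = mex{3,0,0,1,0} = 2
G(10) = mex{2,1,1,0,1} = 3
G(11) = mex{3,2,2,1,0} = 4
G(12) = mex{4,3,0,2,1} = 5
G(13) = mex{5,2,1,0,2} = 3
G(14) = mex{3,3,2,1,0} = 4
Stack A: G(14) = 4.
Stack B: G(14) = 4.
Stack C: G(13) = 3.
Combined Grundy value = 4 ⊕ 4 ⊕ 3 = 3.

3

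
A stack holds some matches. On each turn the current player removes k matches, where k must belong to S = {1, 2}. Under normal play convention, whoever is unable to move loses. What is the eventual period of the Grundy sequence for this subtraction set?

n :  0  1  2  3  4  5  6  7  8  9 10 11 12 13 14
G :  0  1  2  0  1  2  0  1  2  0  1  2  0  1  2
G(n+3) = G(n) holds for n = 0,…,1 (a full window of length max(S) = 2), so the sequence is purely periodic with period 3.

3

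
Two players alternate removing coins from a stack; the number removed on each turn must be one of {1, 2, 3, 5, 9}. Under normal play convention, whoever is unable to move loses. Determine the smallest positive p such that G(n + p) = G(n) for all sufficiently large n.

G(0) = 0
G(1) = mex{0} = 1
G(2) = mex{1,0} = 2
G(3) = mex{2,1,0} = 3
G(4) = mex{3,2,1} = 0
G(5) = mex{0,3,2,0} = 1
G(6) = mex{1,0,3,1} = 2
G(7) = mex{2,1,0,2} = 3
G(8) = mex{3,2,1,3} = 0
G(9) = mex{0,3,2,0,0} = 1
G(10) = mex{1,0,3,1,1} = 2
G(11) = mex{2,1,0,2,2} = 3
G(12) = mex{3,2,1,3,3} = 0
G(13) = mex{0,3,2,0,0} = 1
G(14) = mex{1,0,3,1,1} = 2
G(n+4) = G(n) holds for n = 0,…,8 (a full window of length max(S) = 9), so the sequence is purely periodic with period 4.

4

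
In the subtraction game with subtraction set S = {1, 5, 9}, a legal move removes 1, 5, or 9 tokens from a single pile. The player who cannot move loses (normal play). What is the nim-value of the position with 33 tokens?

G(0) = 0
G(1) = mex{0} = 1
G(2) = mex{1} = 0
G(3) = mex{0} = 1
G(4) = mex{1} = 0
G(5) = mex{0,0} = 1
G(6) = mex{1,1} = 0
G(7) = mex{0,0} = 1
G(8) = mex{1,1} = 0
G(9) = mex{0,0,0} = 1
G(10) = mex{1,1,1} = 0
G(11) = mex{0,0,0} = 1
G(12) = mex{1,1,1} = 0
G(13) = mex{0,0,0} = 1
G(14) = mex{1,1,1} = 0
G(15) = mex{0,0,0} = 1
G(16) = mex{1,1,1} = 0
G(17) = mex{0,0,0} = 1
G(18) = mex{1,1,1} = 0
G(19) = mex{0,0,0} = 1
G(20) = mex{1,1,1} = 0
G(21) = mex{0,0,0} = 1
G(22) = mex{1,1,1} = 0
G(23) = mex{0,0,0} = 1
G(24) = mex{1,1,1} = 0
G(25) = mex{0,0,0} = 1
G(26) = mex{1,1,1} = 0
G(27) = mex{0,0,0} = 1
G(28) = mex{1,1,1} = 0
G(29) = mex{0,0,0} = 1
G(30) = mex{1,1,1} = 0
G(31) = mex{0,0,0} = 1
G(32) = mex{1,1,1} = 0
G(33) = mex{0,0,0} = 1

1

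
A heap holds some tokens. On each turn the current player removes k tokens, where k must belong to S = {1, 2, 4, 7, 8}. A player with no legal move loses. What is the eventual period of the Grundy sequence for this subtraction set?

G(0) = 0
G(1) = mex{0} = 1
G(2) = mex{1,0} = 2
G(3) = mex{2,1} = 0
G(4) = mex{0,2,0} = 1
G(5) = mex{1,0,1} = 2
G(6) = mex{2,1,2} = 0
G(7) = mex{0,2,0,0} = 1
G(8) = mex{1,0,1,1,0} = 2
G(9) = mex{2,1,2,2,1} = 0
G(10) = mex{0,2,0,0,2} = 1
G(11) = mex{1,0,1,1,0} = 2
G(12) = mex{2,1,2,2,1} = 0
G(13) = mex{0,2,0,0,2} = 1
G(14) = mex{1,0,1,1,0} = 2
G(n+3) = G(n) holds for n = 0,…,7 (a full window of length max(S) = 8), so the sequence is purely periodic with period 3.

3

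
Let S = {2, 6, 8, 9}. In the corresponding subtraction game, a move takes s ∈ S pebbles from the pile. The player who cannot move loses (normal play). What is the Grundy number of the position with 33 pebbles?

G(0) = 0
G(1) = mex{} = 0
G(2) = mex{0} = 1
G(3) = mex{0} = 1
G(4) = mex{1} = 0
G(5) = mex{1} = 0
G(6) = mex{0,0} = 1
G(7) = mex{0,0} = 1
G(8) = mex{1,1,0} = 2
G(9) = mex{1,1,0,0} = 2
G(10) = mex{2,0,1,0} = 3
G(11) = mex{2,0,1,1} = 3
G(12) = mex{3,1,0,1} = 2
G(13) = mex{3,1,0,0} = 2
G(14) = mex{2,2,1,0} = 3
G(15) = mex{2,2,1,1} = 0
G(16) = mex{3,3,2,1} = 0
G(17) = mex{0,3,2,2} = 1
G(18) = mex{0,2,3,2} = 1
G(19) = mex{1,2,3,3} = 0
G(20) = mex{1,3,2,3} = 0
G(21) = mex{0,0,2,2} = 1
G(22) = mex{0,0,3,2} = 1
G(23) = mex{1,1,0,3} = 2
G(24) = mex{1,1,0,0} = 2
G(25) = mex{2,0,1,0} = 3
G(26) = mex{2,0,1,1} = 3
G(27) = mex{3,1,0,1} = 2
G(28) = mex{3,1,0,0} = 2
G(29) = mex{2,2,1,0} = 3
G(30) = mex{2,2,1,1} = 0
G(31) = mex{3,3,2,1} = 0
G(32) = mex{0,3,2,2} = 1
G(33) = mex{0,2,3,2} = 1

1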